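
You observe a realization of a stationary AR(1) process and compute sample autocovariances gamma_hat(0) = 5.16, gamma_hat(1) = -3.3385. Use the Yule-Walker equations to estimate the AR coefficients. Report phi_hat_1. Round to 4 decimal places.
\hat\phi_{1} = -0.6470

The Yule-Walker equations for an AR(p) process read, in matrix form,
  Gamma_p phi = r_p,   with   (Gamma_p)_{ij} = gamma(|i - j|),
                       (r_p)_i = gamma(i),   i,j = 1..p.
Substitute the sample gammas (Toeplitz matrix and right-hand side of size 1):
  Gamma_p = [[5.16]]
  r_p     = [-3.3385]
With p = 1 this is the single equation gamma(0) phi_1 = gamma(1):
  phi_hat_1 = gamma(1) / gamma(0) = -3.3385 / 5.16 = -0.6470.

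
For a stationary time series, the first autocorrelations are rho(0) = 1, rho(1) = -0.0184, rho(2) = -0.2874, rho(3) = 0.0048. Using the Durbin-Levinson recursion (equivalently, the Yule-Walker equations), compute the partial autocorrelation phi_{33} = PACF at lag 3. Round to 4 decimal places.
\phi_{33} = -0.0080

The PACF at lag k is phi_{kk}, the last component of the solution
to the Yule-Walker system G_k phi = r_k where
  (G_k)_{ij} = rho(|i - j|), (r_k)_i = rho(i), i,j = 1..k.
Equivalently, Durbin-Levinson gives phi_{kk} iteratively:
  phi_{11} = rho(1)
  phi_{kk} = [rho(k) - sum_{j=1..k-1} phi_{k-1,j} rho(k-j)]
            / [1 - sum_{j=1..k-1} phi_{k-1,j} rho(j)],
  phi_{k,j} = phi_{k-1,j} - phi_{kk} phi_{k-1,k-j},  j = 1..k-1.
Step k = 1:
  phi_11 = rho(1) = -0.0184.
Step k = 2:
  phi_22 = [rho(2) - phi_11 rho(1)] / [1 - phi_11 rho(1)] = [-0.2874 - (-0.0184)(-0.0184)] / [1 - (-0.0184)(-0.0184)]
         = -0.28773856 / 0.99966144 = -0.287836.
  Update: phi_21 = phi_11 - phi_22 phi_11 = -0.0184 - (-0.287836)(-0.0184) = -0.023696.
Step k = 3:
  phi_33 = [rho(3) - phi_21 rho(2) - phi_22 rho(1)] / [1 - phi_21 rho(1) - phi_22 rho(2)]
    numerator   = 0.0048 - (-0.023696)(-0.2874) - (-0.287836)(-0.0184) = -0.00730647
    denominator = 1 - (-0.023696)(-0.0184) - (-0.287836)(-0.2874) = 0.91683992
  phi_33 = -0.00730647 / 0.91683992 = -0.008.
Therefore phi_{33} = -0.0080.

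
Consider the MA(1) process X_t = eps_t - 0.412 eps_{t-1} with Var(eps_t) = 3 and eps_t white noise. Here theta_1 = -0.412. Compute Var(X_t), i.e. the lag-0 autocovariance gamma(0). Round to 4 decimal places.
\gamma(0) = 3.5092

For an MA(q) process X_t = eps_t + sum_i theta_i eps_{t-i} with
Var(eps_t) = sigma^2, the variance is
  gamma(0) = sigma^2 * (1 + sum_i theta_i^2).
  sum_i theta_i^2 = (-0.412)^2 = 0.169744.
  gamma(0) = 3 * (1 + 0.169744) = 3 * 1.169744 = 3.509232, which rounds to 3.5092.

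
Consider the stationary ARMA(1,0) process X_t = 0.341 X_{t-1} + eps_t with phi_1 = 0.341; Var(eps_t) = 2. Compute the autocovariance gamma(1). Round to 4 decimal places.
\gamma(1) = 0.7717

Multiply the model equation by X_{t-k} and take expectations. With theta_0 = psi_0 = 1 and psi_j the MA(infinity) weights, this gives
  gamma(k) - sum_i phi_i gamma(k-i) = c_k,
  c_k = sigma^2 * sum_{j=k..q} theta_j psi_{j-k}   (c_k = 0 for k > q),
using gamma(-m) = gamma(m).
Pure AR (q = 0): c_0 = sigma^2 = 2, c_k = 0 for k >= 1.
Equations for k = 0 and k = 1 (AR order 1):
  gamma(0) = phi_1 gamma(1) + c_0
  gamma(1) = phi_1 gamma(0) + c_1
Substituting the second into the first: gamma(0) (1 - phi_1^2) = c_0 + phi_1 c_1, so
  gamma(0) = c_0 / (1 - phi_1^2) = 2 / (1 - (0.341)^2) = 2 / 0.883719 = 2.263163.
  gamma(1) = phi_1 gamma(0) = (0.341)(2.263163) = 0.771739.
Therefore gamma(1) = 0.7717 (to 4 decimal places).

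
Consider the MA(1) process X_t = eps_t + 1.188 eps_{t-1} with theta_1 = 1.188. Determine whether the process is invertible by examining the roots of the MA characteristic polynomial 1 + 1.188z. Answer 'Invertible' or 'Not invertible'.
\text{Not invertible}

The MA(q) characteristic polynomial is P(z) = 1 + 1.188z.
Invertibility requires all roots to lie outside the unit circle, i.e. |z| > 1 for every root.
This is linear in z: 1 + (1.188) z = 0  =>  z = -1/(1.188) = -0.841751,  |z| = 0.841751.
Moduli of all roots: 0.8418.
All moduli strictly greater than 1? No.
Verdict: Not invertible.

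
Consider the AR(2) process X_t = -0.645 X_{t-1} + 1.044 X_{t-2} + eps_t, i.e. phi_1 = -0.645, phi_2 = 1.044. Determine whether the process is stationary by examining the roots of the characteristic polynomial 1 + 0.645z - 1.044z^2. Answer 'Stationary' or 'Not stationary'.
\text{Not stationary}

The AR(p) characteristic polynomial is P(z) = 1 + 0.645z - 1.044z^2.
Stationarity requires all roots to lie outside the unit circle, i.e. |z| > 1 for every root.
Set 1 + (0.645) z + (-1.044) z^2 = 0, i.e. a z^2 + b z + c = 0 with a = -1.044, b = 0.645, c = 1.
Discriminant D = b^2 - 4ac = (0.645)^2 - 4*(-1.044)*1 = 0.416025 - (-4.176) = 4.592025.
D >= 0, so the roots are real: z = (-b +/- sqrt(D)) / (2a) = (-0.645 +/- 2.142901) / (-2.088).
  z_1 = (-0.645 + 2.142901) / (-2.088) = -0.7174,   |z_1| = 0.7174.
  z_2 = (-0.645 - 2.142901) / (-2.088) = 1.3352,   |z_2| = 1.3352.
Moduli of all roots: 0.7174, 1.3352.
All moduli strictly greater than 1? No.
Verdict: Not stationary.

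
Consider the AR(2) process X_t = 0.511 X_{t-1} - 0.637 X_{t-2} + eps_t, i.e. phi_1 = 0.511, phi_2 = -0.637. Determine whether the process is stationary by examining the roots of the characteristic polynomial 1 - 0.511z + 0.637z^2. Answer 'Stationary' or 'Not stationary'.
\text{Stationary}

The AR(p) characteristic polynomial is P(z) = 1 - 0.511z + 0.637z^2.
Stationarity requires all roots to lie outside the unit circle, i.e. |z| > 1 for every root.
Set 1 + (-0.511) z + (0.637) z^2 = 0, i.e. a z^2 + b z + c = 0 with a = 0.637, b = -0.511, c = 1.
Discriminant D = b^2 - 4ac = (-0.511)^2 - 4*(0.637)*1 = 0.261121 - (2.548) = -2.286879.
D < 0, so the roots are the complex-conjugate pair z = (-b +/- i sqrt(-D)) / (2a) = 0.4011 +/- 1.187i.
For a conjugate pair |z|^2 = z * conj(z) = (product of roots) = c/a = 1/(0.637) = 1.569859, so |z| = sqrt(1.569859) = 1.2529 for both roots.
Moduli of all roots: 1.2529, 1.2529.
All moduli strictly greater than 1? Yes.
Verdict: Stationary.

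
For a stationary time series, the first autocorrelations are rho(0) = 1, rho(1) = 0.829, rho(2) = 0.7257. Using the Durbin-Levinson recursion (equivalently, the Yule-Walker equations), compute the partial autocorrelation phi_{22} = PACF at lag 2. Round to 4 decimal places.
\phi_{22} = 0.1230

The PACF at lag k is phi_{kk}, the last component of the solution
to the Yule-Walker system G_k phi = r_k where
  (G_k)_{ij} = rho(|i - j|), (r_k)_i = rho(i), i,j = 1..k.
Equivalently, Durbin-Levinson gives phi_{kk} iteratively:
  phi_{11} = rho(1)
  phi_{kk} = [rho(k) - sum_{j=1..k-1} phi_{k-1,j} rho(k-j)]
            / [1 - sum_{j=1..k-1} phi_{k-1,j} rho(j)],
  phi_{k,j} = phi_{k-1,j} - phi_{kk} phi_{k-1,k-j},  j = 1..k-1.
Step k = 1:
  phi_11 = rho(1) = 0.829.
Step k = 2:
  phi_22 = [rho(2) - phi_11 rho(1)] / [1 - phi_11 rho(1)] = [0.7257 - (0.829)(0.829)] / [1 - (0.829)(0.829)]
         = 0.038459 / 0.312759 = 0.123.
Therefore phi_{22} = 0.1230.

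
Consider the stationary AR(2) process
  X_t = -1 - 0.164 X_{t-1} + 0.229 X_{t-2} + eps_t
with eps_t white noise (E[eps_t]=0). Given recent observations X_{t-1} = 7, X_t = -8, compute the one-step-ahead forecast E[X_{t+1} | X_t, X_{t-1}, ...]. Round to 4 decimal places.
E[X_{t+1} \mid \mathcal F_t] = 1.9150

For an AR(p) model X_t = c + sum_i phi_i X_{t-i} + eps_t, the
one-step-ahead conditional mean is
  E[X_{t+1} | X_t, ...] = c + sum_i phi_i X_{t+1-i}.
Substitute known values:
  E[X_{t+1} | ...] = -1 + (-0.164) * (-8) + (0.229) * (7)
                   = 1.9150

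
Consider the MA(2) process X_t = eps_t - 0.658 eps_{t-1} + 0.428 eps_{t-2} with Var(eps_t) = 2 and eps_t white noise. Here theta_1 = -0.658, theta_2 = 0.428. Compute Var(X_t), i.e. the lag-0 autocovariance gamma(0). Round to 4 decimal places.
\gamma(0) = 3.2323

For an MA(q) process X_t = eps_t + sum_i theta_i eps_{t-i} with
Var(eps_t) = sigma^2, the variance is
  gamma(0) = sigma^2 * (1 + sum_i theta_i^2).
  sum_i theta_i^2 = (-0.658)^2 + (0.428)^2 = 0.432964 + 0.183184 = 0.616148.
  gamma(0) = 2 * (1 + 0.616148) = 2 * 1.616148 = 3.232296, which rounds to 3.2323.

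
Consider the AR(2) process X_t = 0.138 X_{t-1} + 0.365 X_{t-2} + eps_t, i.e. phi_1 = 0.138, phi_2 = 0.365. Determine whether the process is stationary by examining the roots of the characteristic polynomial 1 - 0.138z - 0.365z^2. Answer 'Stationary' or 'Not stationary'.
\text{Stationary}

The AR(p) characteristic polynomial is P(z) = 1 - 0.138z - 0.365z^2.
Stationarity requires all roots to lie outside the unit circle, i.e. |z| > 1 for every root.
Set 1 + (-0.138) z + (-0.365) z^2 = 0, i.e. a z^2 + b z + c = 0 with a = -0.365, b = -0.138, c = 1.
Discriminant D = b^2 - 4ac = (-0.138)^2 - 4*(-0.365)*1 = 0.019044 - (-1.46) = 1.479044.
D >= 0, so the roots are real: z = (-b +/- sqrt(D)) / (2a) = (0.138 +/- 1.21616) / (-0.73).
  z_1 = (0.138 + 1.21616) / (-0.73) = -1.855,   |z_1| = 1.855.
  z_2 = (0.138 - 1.21616) / (-0.73) = 1.4769,   |z_2| = 1.4769.
Moduli of all roots: 1.8550, 1.4769.
All moduli strictly greater than 1? Yes.
Verdict: Stationary.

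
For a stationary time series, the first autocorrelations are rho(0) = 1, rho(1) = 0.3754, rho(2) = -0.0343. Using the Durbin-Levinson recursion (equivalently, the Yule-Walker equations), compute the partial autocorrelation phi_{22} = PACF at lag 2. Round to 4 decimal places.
\phi_{22} = -0.2040

The PACF at lag k is phi_{kk}, the last component of the solution
to the Yule-Walker system G_k phi = r_k where
  (G_k)_{ij} = rho(|i - j|), (r_k)_i = rho(i), i,j = 1..k.
Equivalently, Durbin-Levinson gives phi_{kk} iteratively:
  phi_{11} = rho(1)
  phi_{kk} = [rho(k) - sum_{j=1..k-1} phi_{k-1,j} rho(k-j)]
            / [1 - sum_{j=1..k-1} phi_{k-1,j} rho(j)],
  phi_{k,j} = phi_{k-1,j} - phi_{kk} phi_{k-1,k-j},  j = 1..k-1.
Step k = 1:
  phi_11 = rho(1) = 0.3754.
Step k = 2:
  phi_22 = [rho(2) - phi_11 rho(1)] / [1 - phi_11 rho(1)] = [-0.0343 - (0.3754)(0.3754)] / [1 - (0.3754)(0.3754)]
         = -0.17522516 / 0.85907484 = -0.204.
Therefore phi_{22} = -0.2040.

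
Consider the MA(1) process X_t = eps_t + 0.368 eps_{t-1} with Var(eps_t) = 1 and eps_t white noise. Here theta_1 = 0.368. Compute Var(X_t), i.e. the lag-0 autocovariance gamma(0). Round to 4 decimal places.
\gamma(0) = 1.1354

For an MA(q) process X_t = eps_t + sum_i theta_i eps_{t-i} with
Var(eps_t) = sigma^2, the variance is
  gamma(0) = sigma^2 * (1 + sum_i theta_i^2).
  sum_i theta_i^2 = (0.368)^2 = 0.135424.
  gamma(0) = 1 * (1 + 0.135424) = 1 * 1.135424 = 1.135424, which rounds to 1.1354.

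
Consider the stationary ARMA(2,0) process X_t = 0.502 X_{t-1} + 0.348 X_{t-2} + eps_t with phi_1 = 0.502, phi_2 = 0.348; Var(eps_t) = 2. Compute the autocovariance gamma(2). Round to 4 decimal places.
\gamma(2) = 4.1048

Multiply the model equation by X_{t-k} and take expectations. With theta_0 = psi_0 = 1 and psi_j the MA(infinity) weights, this gives
  gamma(k) - sum_i phi_i gamma(k-i) = c_k,
  c_k = sigma^2 * sum_{j=k..q} theta_j psi_{j-k}   (c_k = 0 for k > q),
using gamma(-m) = gamma(m).
Pure AR (q = 0): c_0 = sigma^2 = 2, c_k = 0 for k >= 1.
Equations for k = 0, 1, 2 (AR order 2, c_2 = 0):
  (E0) gamma(0) = phi_1 gamma(1) + phi_2 gamma(2) + c_0
  (E1) gamma(1) = phi_1 gamma(0) + phi_2 gamma(1) + c_1
  (E2) gamma(2) = phi_1 gamma(1) + phi_2 gamma(0)
From (E1): gamma(1) = A gamma(0) + B with
  A = phi_1 / (1 - phi_2) = 0.502 / 0.652 = 0.769939,   B = c_1 / (1 - phi_2) = 0 / 0.652 = 0.
Insert (E2) into (E0): gamma(0) (1 - phi_2^2) = phi_1 (1 + phi_2) gamma(1) + c_0.
  phi_1 (1 + phi_2) = (0.502)(1.348) = 0.676696,   1 - phi_2^2 = 0.878896.
Replace gamma(1) by A gamma(0) + B and collect gamma(0):
  gamma(0) [0.878896 - (0.676696)(0.769939)] = c_0 = 2
  gamma(0) * 0.357882 = 2
  gamma(0) = 2 / 0.357882 = 5.58844.
  gamma(1) = A gamma(0) = (0.769939)(5.58844) = 4.302756.
  gamma(2) = phi_1 gamma(1) + phi_2 gamma(0) = (0.502)(4.302756) + (0.348)(5.58844) = 4.104761.
Therefore gamma(2) = 4.1048 (to 4 decimal places).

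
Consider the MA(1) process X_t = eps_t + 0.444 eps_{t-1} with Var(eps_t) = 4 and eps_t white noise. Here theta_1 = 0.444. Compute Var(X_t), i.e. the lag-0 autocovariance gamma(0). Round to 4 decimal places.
\gamma(0) = 4.7885

For an MA(q) process X_t = eps_t + sum_i theta_i eps_{t-i} with
Var(eps_t) = sigma^2, the variance is
  gamma(0) = sigma^2 * (1 + sum_i theta_i^2).
  sum_i theta_i^2 = (0.444)^2 = 0.197136.
  gamma(0) = 4 * (1 + 0.197136) = 4 * 1.197136 = 4.788544, which rounds to 4.7885.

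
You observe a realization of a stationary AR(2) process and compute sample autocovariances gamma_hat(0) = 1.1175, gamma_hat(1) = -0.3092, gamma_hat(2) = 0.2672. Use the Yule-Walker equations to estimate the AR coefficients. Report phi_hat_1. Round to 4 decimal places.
\hat\phi_{1} = -0.2280

The Yule-Walker equations for an AR(p) process read, in matrix form,
  Gamma_p phi = r_p,   with   (Gamma_p)_{ij} = gamma(|i - j|),
                       (r_p)_i = gamma(i),   i,j = 1..p.
Substitute the sample gammas (Toeplitz matrix and right-hand side of size 2):
  Gamma_p = [[1.1175, -0.3092], [-0.3092, 1.1175]]
  r_p     = [-0.3092, 0.2672]
Written out:
  1.1175 phi_1 - 0.3092 phi_2 = -0.3092
  -0.3092 phi_1 + 1.1175 phi_2 = 0.2672
Solve by Cramer's rule:
  det = gamma(0)^2 - gamma(1)^2 = (1.1175)^2 - (-0.3092)^2 = 1.24880625 - 0.09560464 = 1.15320161
  phi_hat_1 = [gamma(1) gamma(0) - gamma(1) gamma(2)] / det = [(-0.3092)(1.1175) - (-0.3092)(0.2672)] / 1.15320161 = -0.26291276 / 1.15320161 = -0.228
  phi_hat_2 = [gamma(0) gamma(2) - gamma(1)^2] / det = [(1.1175)(0.2672) - (-0.3092)^2] / 1.15320161 = 0.20299136 / 1.15320161 = 0.176
So phi_hat = [-0.2280, 0.1760].
Therefore phi_hat_1 = -0.2280.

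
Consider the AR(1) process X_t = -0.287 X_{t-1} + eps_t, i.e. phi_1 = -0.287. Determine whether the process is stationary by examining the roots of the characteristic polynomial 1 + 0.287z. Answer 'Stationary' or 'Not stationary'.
\text{Stationary}

The AR(p) characteristic polynomial is P(z) = 1 + 0.287z.
Stationarity requires all roots to lie outside the unit circle, i.e. |z| > 1 for every root.
This is linear in z: 1 + (0.287) z = 0  =>  z = -1/(0.287) = -3.484321,  |z| = 3.484321.
Moduli of all roots: 3.4843.
All moduli strictly greater than 1? Yes.
Verdict: Stationary.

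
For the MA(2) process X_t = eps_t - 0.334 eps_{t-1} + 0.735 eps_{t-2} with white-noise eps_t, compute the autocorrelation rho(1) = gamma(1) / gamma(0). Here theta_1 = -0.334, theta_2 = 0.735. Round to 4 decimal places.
\rho(1) = -0.3508

For an MA(q) process with theta_0 = 1, the autocovariance is
  gamma(k) = sigma^2 * sum_{i=0..q-k} theta_i * theta_{i+k},
and rho(k) = gamma(k) / gamma(0). Sigma^2 cancels.
  numerator   = (1)*(-0.334) + (-0.334)*(0.735) = -0.57949.
  denominator = (1)^2 + (-0.334)^2 + (0.735)^2 = 1.651781.
  rho(1) = -0.57949 / 1.651781 = -0.3508.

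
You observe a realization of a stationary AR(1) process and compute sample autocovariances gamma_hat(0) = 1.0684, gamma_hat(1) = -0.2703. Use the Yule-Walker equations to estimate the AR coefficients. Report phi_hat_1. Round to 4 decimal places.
\hat\phi_{1} = -0.2530

The Yule-Walker equations for an AR(p) process read, in matrix form,
  Gamma_p phi = r_p,   with   (Gamma_p)_{ij} = gamma(|i - j|),
                       (r_p)_i = gamma(i),   i,j = 1..p.
Substitute the sample gammas (Toeplitz matrix and right-hand side of size 1):
  Gamma_p = [[1.0684]]
  r_p     = [-0.2703]
With p = 1 this is the single equation gamma(0) phi_1 = gamma(1):
  phi_hat_1 = gamma(1) / gamma(0) = -0.2703 / 1.0684 = -0.2530.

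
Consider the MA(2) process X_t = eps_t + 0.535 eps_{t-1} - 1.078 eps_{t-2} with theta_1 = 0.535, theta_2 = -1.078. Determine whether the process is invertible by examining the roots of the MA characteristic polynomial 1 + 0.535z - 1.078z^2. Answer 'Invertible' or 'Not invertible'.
\text{Not invertible}

The MA(q) characteristic polynomial is P(z) = 1 + 0.535z - 1.078z^2.
Invertibility requires all roots to lie outside the unit circle, i.e. |z| > 1 for every root.
Set 1 + (0.535) z + (-1.078) z^2 = 0, i.e. a z^2 + b z + c = 0 with a = -1.078, b = 0.535, c = 1.
Discriminant D = b^2 - 4ac = (0.535)^2 - 4*(-1.078)*1 = 0.286225 - (-4.312) = 4.598225.
D >= 0, so the roots are real: z = (-b +/- sqrt(D)) / (2a) = (-0.535 +/- 2.144347) / (-2.156).
  z_1 = (-0.535 + 2.144347) / (-2.156) = -0.7465,   |z_1| = 0.7465.
  z_2 = (-0.535 - 2.144347) / (-2.156) = 1.2427,   |z_2| = 1.2427.
Moduli of all roots: 0.7465, 1.2427.
All moduli strictly greater than 1? No.
Verdict: Not invertible.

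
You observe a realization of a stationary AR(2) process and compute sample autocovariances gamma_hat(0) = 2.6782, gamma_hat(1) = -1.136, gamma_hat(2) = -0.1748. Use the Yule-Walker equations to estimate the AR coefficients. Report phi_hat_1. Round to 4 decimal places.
\hat\phi_{1} = -0.5510

The Yule-Walker equations for an AR(p) process read, in matrix form,
  Gamma_p phi = r_p,   with   (Gamma_p)_{ij} = gamma(|i - j|),
                       (r_p)_i = gamma(i),   i,j = 1..p.
Substitute the sample gammas (Toeplitz matrix and right-hand side of size 2):
  Gamma_p = [[2.6782, -1.136], [-1.136, 2.6782]]
  r_p     = [-1.136, -0.1748]
Written out:
  2.6782 phi_1 - 1.136 phi_2 = -1.136
  -1.136 phi_1 + 2.6782 phi_2 = -0.1748
Solve by Cramer's rule:
  det = gamma(0)^2 - gamma(1)^2 = (2.6782)^2 - (-1.136)^2 = 7.17275524 - 1.290496 = 5.88225924
  phi_hat_1 = [gamma(1) gamma(0) - gamma(1) gamma(2)] / det = [(-1.136)(2.6782) - (-1.136)(-0.1748)] / 5.88225924 = -3.241008 / 5.88225924 = -0.551
  phi_hat_2 = [gamma(0) gamma(2) - gamma(1)^2] / det = [(2.6782)(-0.1748) - (-1.136)^2] / 5.88225924 = -1.75864536 / 5.88225924 = -0.299
So phi_hat = [-0.5510, -0.2990].
Therefore phi_hat_1 = -0.5510.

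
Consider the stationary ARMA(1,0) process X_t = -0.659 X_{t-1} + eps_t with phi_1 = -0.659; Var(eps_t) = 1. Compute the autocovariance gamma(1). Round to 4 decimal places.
\gamma(1) = -1.1649

Multiply the model equation by X_{t-k} and take expectations. With theta_0 = psi_0 = 1 and psi_j the MA(infinity) weights, this gives
  gamma(k) - sum_i phi_i gamma(k-i) = c_k,
  c_k = sigma^2 * sum_{j=k..q} theta_j psi_{j-k}   (c_k = 0 for k > q),
using gamma(-m) = gamma(m).
Pure AR (q = 0): c_0 = sigma^2 = 1, c_k = 0 for k >= 1.
Equations for k = 0 and k = 1 (AR order 1):
  gamma(0) = phi_1 gamma(1) + c_0
  gamma(1) = phi_1 gamma(0) + c_1
Substituting the second into the first: gamma(0) (1 - phi_1^2) = c_0 + phi_1 c_1, so
  gamma(0) = c_0 / (1 - phi_1^2) = 1 / (1 - (-0.659)^2) = 1 / 0.565719 = 1.767662.
  gamma(1) = phi_1 gamma(0) = (-0.659)(1.767662) = -1.164889.
Therefore gamma(1) = -1.1649 (to 4 decimal places).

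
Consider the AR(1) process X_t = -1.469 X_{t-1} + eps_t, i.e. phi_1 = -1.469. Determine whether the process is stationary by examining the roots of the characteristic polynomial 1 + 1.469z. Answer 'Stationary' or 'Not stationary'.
\text{Not stationary}

The AR(p) characteristic polynomial is P(z) = 1 + 1.469z.
Stationarity requires all roots to lie outside the unit circle, i.e. |z| > 1 for every root.
This is linear in z: 1 + (1.469) z = 0  =>  z = -1/(1.469) = -0.680735,  |z| = 0.680735.
Moduli of all roots: 0.6807.
All moduli strictly greater than 1? No.
Verdict: Not stationary.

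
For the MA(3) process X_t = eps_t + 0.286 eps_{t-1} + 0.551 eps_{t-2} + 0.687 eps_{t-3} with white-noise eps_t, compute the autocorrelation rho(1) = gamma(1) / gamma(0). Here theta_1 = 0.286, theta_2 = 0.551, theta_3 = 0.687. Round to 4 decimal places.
\rho(1) = 0.4426

For an MA(q) process with theta_0 = 1, the autocovariance is
  gamma(k) = sigma^2 * sum_{i=0..q-k} theta_i * theta_{i+k},
and rho(k) = gamma(k) / gamma(0). Sigma^2 cancels.
  numerator   = (1)*(0.286) + (0.286)*(0.551) + (0.551)*(0.687) = 0.822123.
  denominator = (1)^2 + (0.286)^2 + (0.551)^2 + (0.687)^2 = 1.857366.
  rho(1) = 0.822123 / 1.857366 = 0.4426.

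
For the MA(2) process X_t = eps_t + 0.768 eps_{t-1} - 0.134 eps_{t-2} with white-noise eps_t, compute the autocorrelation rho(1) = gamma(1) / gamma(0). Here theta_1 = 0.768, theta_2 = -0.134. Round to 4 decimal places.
\rho(1) = 0.4137

For an MA(q) process with theta_0 = 1, the autocovariance is
  gamma(k) = sigma^2 * sum_{i=0..q-k} theta_i * theta_{i+k},
and rho(k) = gamma(k) / gamma(0). Sigma^2 cancels.
  numerator   = (1)*(0.768) + (0.768)*(-0.134) = 0.665088.
  denominator = (1)^2 + (0.768)^2 + (-0.134)^2 = 1.60778.
  rho(1) = 0.665088 / 1.60778 = 0.4137.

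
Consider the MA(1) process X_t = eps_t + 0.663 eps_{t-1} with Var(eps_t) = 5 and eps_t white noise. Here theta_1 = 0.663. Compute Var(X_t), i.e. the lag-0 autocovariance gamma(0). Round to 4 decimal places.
\gamma(0) = 7.1978

For an MA(q) process X_t = eps_t + sum_i theta_i eps_{t-i} with
Var(eps_t) = sigma^2, the variance is
  gamma(0) = sigma^2 * (1 + sum_i theta_i^2).
  sum_i theta_i^2 = (0.663)^2 = 0.439569.
  gamma(0) = 5 * (1 + 0.439569) = 5 * 1.439569 = 7.197845, which rounds to 7.1978.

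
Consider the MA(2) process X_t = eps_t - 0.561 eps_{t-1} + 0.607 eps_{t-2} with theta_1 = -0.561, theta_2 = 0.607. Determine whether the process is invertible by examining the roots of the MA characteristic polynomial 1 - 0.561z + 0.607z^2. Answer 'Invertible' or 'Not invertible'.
\text{Invertible}

The MA(q) characteristic polynomial is P(z) = 1 - 0.561z + 0.607z^2.
Invertibility requires all roots to lie outside the unit circle, i.e. |z| > 1 for every root.
Set 1 + (-0.561) z + (0.607) z^2 = 0, i.e. a z^2 + b z + c = 0 with a = 0.607, b = -0.561, c = 1.
Discriminant D = b^2 - 4ac = (-0.561)^2 - 4*(0.607)*1 = 0.314721 - (2.428) = -2.113279.
D < 0, so the roots are the complex-conjugate pair z = (-b +/- i sqrt(-D)) / (2a) = 0.4621 +/- 1.1975i.
For a conjugate pair |z|^2 = z * conj(z) = (product of roots) = c/a = 1/(0.607) = 1.647446, so |z| = sqrt(1.647446) = 1.2835 for both roots.
Moduli of all roots: 1.2835, 1.2835.
All moduli strictly greater than 1? Yes.
Verdict: Invertible.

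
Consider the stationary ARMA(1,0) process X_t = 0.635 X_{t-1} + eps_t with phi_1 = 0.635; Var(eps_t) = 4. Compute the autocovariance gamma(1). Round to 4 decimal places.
\gamma(1) = 4.2562

Multiply the model equation by X_{t-k} and take expectations. With theta_0 = psi_0 = 1 and psi_j the MA(infinity) weights, this gives
  gamma(k) - sum_i phi_i gamma(k-i) = c_k,
  c_k = sigma^2 * sum_{j=k..q} theta_j psi_{j-k}   (c_k = 0 for k > q),
using gamma(-m) = gamma(m).
Pure AR (q = 0): c_0 = sigma^2 = 4, c_k = 0 for k >= 1.
Equations for k = 0 and k = 1 (AR order 1):
  gamma(0) = phi_1 gamma(1) + c_0
  gamma(1) = phi_1 gamma(0) + c_1
Substituting the second into the first: gamma(0) (1 - phi_1^2) = c_0 + phi_1 c_1, so
  gamma(0) = c_0 / (1 - phi_1^2) = 4 / (1 - (0.635)^2) = 4 / 0.596775 = 6.702694.
  gamma(1) = phi_1 gamma(0) = (0.635)(6.702694) = 4.25621.
Therefore gamma(1) = 4.2562 (to 4 decimal places).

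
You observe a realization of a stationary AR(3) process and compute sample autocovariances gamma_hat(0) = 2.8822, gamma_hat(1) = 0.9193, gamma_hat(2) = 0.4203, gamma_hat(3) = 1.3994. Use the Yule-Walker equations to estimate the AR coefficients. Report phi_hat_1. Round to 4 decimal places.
\hat\phi_{1} = 0.2800

The Yule-Walker equations for an AR(p) process read, in matrix form,
  Gamma_p phi = r_p,   with   (Gamma_p)_{ij} = gamma(|i - j|),
                       (r_p)_i = gamma(i),   i,j = 1..p.
Substitute the sample gammas (Toeplitz matrix and right-hand side of size 3):
  Gamma_p = [[2.8822, 0.9193, 0.4203], [0.9193, 2.8822, 0.9193], [0.4203, 0.9193, 2.8822]]
  r_p     = [0.9193, 0.4203, 1.3994]
Written out (R1..R3):
  (R1) 2.8822 phi_1 + 0.9193 phi_2 + 0.4203 phi_3 = 0.9193
  (R2) 0.9193 phi_1 + 2.8822 phi_2 + 0.9193 phi_3 = 0.4203
  (R3) 0.4203 phi_1 + 0.9193 phi_2 + 2.8822 phi_3 = 1.3994
Gaussian elimination:
  R2 <- R2 - (0.9193/2.8822) R1 = R2 - (0.318958) R1:  2.588982 phi_2 + 0.785242 phi_3 = 0.127082
  R3 <- R3 - (0.4203/2.8822) R1 = R3 - (0.145826) R1:  0.785242 phi_2 + 2.820909 phi_3 = 1.265342
  R3 <- R3 - (0.785242/2.588982) R2 = R3 - (0.303301) R2:  2.582744 phi_3 = 1.226798
Back-substitution:
  phi_hat_3 = 1.226798 / 2.582744 = 0.474998
  phi_hat_2 = (0.127082 - (0.785242)(0.474998)) / 2.588982 = -0.094982
  phi_hat_1 = (0.9193 - (0.9193)(-0.094982) - (0.4203)(0.474998)) / 2.8822 = 0.279986
So phi_hat = [0.2800, -0.0950, 0.4750].
Therefore phi_hat_1 = 0.2800.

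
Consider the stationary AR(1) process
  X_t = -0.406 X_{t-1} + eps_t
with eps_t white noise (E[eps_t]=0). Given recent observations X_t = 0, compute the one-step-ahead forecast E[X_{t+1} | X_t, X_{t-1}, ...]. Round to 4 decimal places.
E[X_{t+1} \mid \mathcal F_t] = 0.0000

For an AR(p) model X_t = c + sum_i phi_i X_{t-i} + eps_t, the
one-step-ahead conditional mean is
  E[X_{t+1} | X_t, ...] = c + sum_i phi_i X_{t+1-i}.
Substitute known values:
  E[X_{t+1} | ...] = (-0.406) * (0)
                   = 0.0000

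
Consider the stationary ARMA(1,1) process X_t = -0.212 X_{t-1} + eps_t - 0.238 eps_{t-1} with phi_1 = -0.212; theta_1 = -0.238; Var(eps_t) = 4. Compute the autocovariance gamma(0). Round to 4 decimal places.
\gamma(0) = 4.8481

Multiply the model equation by X_{t-k} and take expectations. With theta_0 = psi_0 = 1 and psi_j the MA(infinity) weights, this gives
  gamma(k) - sum_i phi_i gamma(k-i) = c_k,
  c_k = sigma^2 * sum_{j=k..q} theta_j psi_{j-k}   (c_k = 0 for k > q),
using gamma(-m) = gamma(m).
psi-weights needed (psi_j = theta_j + sum_i phi_i psi_{j-i}):
  psi_1 = theta_1 + phi_1 = -0.238 + (-0.212) = -0.45
Right-hand sides:
  c_0 = sigma^2 (1 + theta_1 psi_1) = 4 * (1 + (-0.238)(-0.45)) = 4 * 1.1071 = 4.4284
  c_1 = sigma^2 theta_1 = 4 * (-0.238) = -0.952
  c_2 = 0
Equations for k = 0 and k = 1 (AR order 1):
  gamma(0) = phi_1 gamma(1) + c_0
  gamma(1) = phi_1 gamma(0) + c_1
Substituting the second into the first: gamma(0) (1 - phi_1^2) = c_0 + phi_1 c_1, so
  gamma(0) = (c_0 + phi_1 c_1) / (1 - phi_1^2) = (4.4284 + (-0.212)(-0.952)) / (1 - (-0.212)^2) = 4.630224 / 0.955056 = 4.848118.
Therefore gamma(0) = 4.8481 (to 4 decimal places).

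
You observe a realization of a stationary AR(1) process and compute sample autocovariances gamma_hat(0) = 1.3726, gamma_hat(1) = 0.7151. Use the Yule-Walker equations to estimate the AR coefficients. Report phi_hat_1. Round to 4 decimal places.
\hat\phi_{1} = 0.5210

The Yule-Walker equations for an AR(p) process read, in matrix form,
  Gamma_p phi = r_p,   with   (Gamma_p)_{ij} = gamma(|i - j|),
                       (r_p)_i = gamma(i),   i,j = 1..p.
Substitute the sample gammas (Toeplitz matrix and right-hand side of size 1):
  Gamma_p = [[1.3726]]
  r_p     = [0.7151]
With p = 1 this is the single equation gamma(0) phi_1 = gamma(1):
  phi_hat_1 = gamma(1) / gamma(0) = 0.7151 / 1.3726 = 0.5210.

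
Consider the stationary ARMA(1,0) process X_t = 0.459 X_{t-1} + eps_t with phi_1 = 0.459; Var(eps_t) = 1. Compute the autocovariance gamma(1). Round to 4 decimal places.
\gamma(1) = 0.5815

Multiply the model equation by X_{t-k} and take expectations. With theta_0 = psi_0 = 1 and psi_j the MA(infinity) weights, this gives
  gamma(k) - sum_i phi_i gamma(k-i) = c_k,
  c_k = sigma^2 * sum_{j=k..q} theta_j psi_{j-k}   (c_k = 0 for k > q),
using gamma(-m) = gamma(m).
Pure AR (q = 0): c_0 = sigma^2 = 1, c_k = 0 for k >= 1.
Equations for k = 0 and k = 1 (AR order 1):
  gamma(0) = phi_1 gamma(1) + c_0
  gamma(1) = phi_1 gamma(0) + c_1
Substituting the second into the first: gamma(0) (1 - phi_1^2) = c_0 + phi_1 c_1, so
  gamma(0) = c_0 / (1 - phi_1^2) = 1 / (1 - (0.459)^2) = 1 / 0.789319 = 1.266915.
  gamma(1) = phi_1 gamma(0) = (0.459)(1.266915) = 0.581514.
Therefore gamma(1) = 0.5815 (to 4 decimal places).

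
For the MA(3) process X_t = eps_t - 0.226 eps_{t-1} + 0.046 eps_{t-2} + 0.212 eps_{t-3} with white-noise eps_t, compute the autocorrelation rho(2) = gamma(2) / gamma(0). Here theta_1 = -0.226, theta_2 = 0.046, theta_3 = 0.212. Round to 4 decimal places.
\rho(2) = -0.0017

For an MA(q) process with theta_0 = 1, the autocovariance is
  gamma(k) = sigma^2 * sum_{i=0..q-k} theta_i * theta_{i+k},
and rho(k) = gamma(k) / gamma(0). Sigma^2 cancels.
  numerator   = (1)*(0.046) + (-0.226)*(0.212) = -0.001912.
  denominator = (1)^2 + (-0.226)^2 + (0.046)^2 + (0.212)^2 = 1.098136.
  rho(2) = -0.001912 / 1.098136 = -0.0017.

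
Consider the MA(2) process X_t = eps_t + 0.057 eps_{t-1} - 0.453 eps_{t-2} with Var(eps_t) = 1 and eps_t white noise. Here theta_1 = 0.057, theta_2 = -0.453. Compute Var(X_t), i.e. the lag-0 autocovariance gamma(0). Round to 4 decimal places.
\gamma(0) = 1.2085

For an MA(q) process X_t = eps_t + sum_i theta_i eps_{t-i} with
Var(eps_t) = sigma^2, the variance is
  gamma(0) = sigma^2 * (1 + sum_i theta_i^2).
  sum_i theta_i^2 = (0.057)^2 + (-0.453)^2 = 0.003249 + 0.205209 = 0.208458.
  gamma(0) = 1 * (1 + 0.208458) = 1 * 1.208458 = 1.208458, which rounds to 1.2085.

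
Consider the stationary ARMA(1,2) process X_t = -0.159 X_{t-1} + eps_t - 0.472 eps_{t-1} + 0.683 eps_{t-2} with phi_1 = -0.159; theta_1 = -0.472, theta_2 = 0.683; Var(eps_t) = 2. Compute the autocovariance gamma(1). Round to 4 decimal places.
\gamma(1) = -2.4507

Multiply the model equation by X_{t-k} and take expectations. With theta_0 = psi_0 = 1 and psi_j the MA(infinity) weights, this gives
  gamma(k) - sum_i phi_i gamma(k-i) = c_k,
  c_k = sigma^2 * sum_{j=k..q} theta_j psi_{j-k}   (c_k = 0 for k > q),
using gamma(-m) = gamma(m).
psi-weights needed (psi_j = theta_j + sum_i phi_i psi_{j-i}):
  psi_1 = theta_1 + phi_1 = -0.472 + (-0.159) = -0.631
  psi_2 = theta_2 + phi_1 psi_1 = 0.683 + (-0.159)(-0.631) = 0.783329
Right-hand sides:
  c_0 = sigma^2 (1 + theta_1 psi_1 + theta_2 psi_2) = 2 * (1 + (-0.472)(-0.631) + (0.683)(0.783329)) = 2 * 1.832846 = 3.665691
  c_1 = sigma^2 (theta_1 + theta_2 psi_1) = 2 * (-0.472 + (0.683)(-0.631)) = -1.805946
  c_2 = sigma^2 theta_2 = 2 * (0.683) = 1.366
Equations for k = 0 and k = 1 (AR order 1):
  gamma(0) = phi_1 gamma(1) + c_0
  gamma(1) = phi_1 gamma(0) + c_1
Substituting the second into the first: gamma(0) (1 - phi_1^2) = c_0 + phi_1 c_1, so
  gamma(0) = (c_0 + phi_1 c_1) / (1 - phi_1^2) = (3.665691 + (-0.159)(-1.805946)) / (1 - (-0.159)^2) = 3.952837 / 0.974719 = 4.05536.
  gamma(1) = phi_1 gamma(0) + c_1 = (-0.159)(4.05536) + (-1.805946) = -2.450748.
Therefore gamma(1) = -2.4507 (to 4 decimal places).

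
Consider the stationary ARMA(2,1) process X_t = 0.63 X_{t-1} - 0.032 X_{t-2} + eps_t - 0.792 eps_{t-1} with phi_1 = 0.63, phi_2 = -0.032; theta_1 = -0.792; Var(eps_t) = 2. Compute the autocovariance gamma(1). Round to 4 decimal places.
\gamma(1) = -0.2485

Multiply the model equation by X_{t-k} and take expectations. With theta_0 = psi_0 = 1 and psi_j the MA(infinity) weights, this gives
  gamma(k) - sum_i phi_i gamma(k-i) = c_k,
  c_k = sigma^2 * sum_{j=k..q} theta_j psi_{j-k}   (c_k = 0 for k > q),
using gamma(-m) = gamma(m).
psi-weights needed (psi_j = theta_j + sum_i phi_i psi_{j-i}):
  psi_1 = theta_1 + phi_1 = -0.792 + (0.63) = -0.162
Right-hand sides:
  c_0 = sigma^2 (1 + theta_1 psi_1) = 2 * (1 + (-0.792)(-0.162)) = 2 * 1.128304 = 2.256608
  c_1 = sigma^2 theta_1 = 2 * (-0.792) = -1.584
  c_2 = 0
Equations for k = 0, 1, 2 (AR order 2, c_2 = 0):
  (E0) gamma(0) = phi_1 gamma(1) + phi_2 gamma(2) + c_0
  (E1) gamma(1) = phi_1 gamma(0) + phi_2 gamma(1) + c_1
  (E2) gamma(2) = phi_1 gamma(1) + phi_2 gamma(0)
From (E1): gamma(1) = A gamma(0) + B with
  A = phi_1 / (1 - phi_2) = 0.63 / 1.032 = 0.610465,   B = c_1 / (1 - phi_2) = -1.584 / 1.032 = -1.534884.
Insert (E2) into (E0): gamma(0) (1 - phi_2^2) = phi_1 (1 + phi_2) gamma(1) + c_0.
  phi_1 (1 + phi_2) = (0.63)(0.968) = 0.60984,   1 - phi_2^2 = 0.998976.
Replace gamma(1) by A gamma(0) + B and collect gamma(0):
  gamma(0) [0.998976 - (0.60984)(0.610465)] = (0.60984)(-1.534884) + 2.256608
  gamma(0) * 0.62669 = 1.320575
  gamma(0) = 1.320575 / 0.62669 = 2.107221.
  gamma(1) = A gamma(0) + B = (0.610465)(2.107221) + (-1.534884) = -0.248499.
Therefore gamma(1) = -0.2485 (to 4 decimal places).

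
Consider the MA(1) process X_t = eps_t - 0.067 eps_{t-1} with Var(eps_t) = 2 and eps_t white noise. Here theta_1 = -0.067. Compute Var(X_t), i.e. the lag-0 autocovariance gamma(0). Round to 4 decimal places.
\gamma(0) = 2.0090

For an MA(q) process X_t = eps_t + sum_i theta_i eps_{t-i} with
Var(eps_t) = sigma^2, the variance is
  gamma(0) = sigma^2 * (1 + sum_i theta_i^2).
  sum_i theta_i^2 = (-0.067)^2 = 0.004489.
  gamma(0) = 2 * (1 + 0.004489) = 2 * 1.004489 = 2.008978, which rounds to 2.0090.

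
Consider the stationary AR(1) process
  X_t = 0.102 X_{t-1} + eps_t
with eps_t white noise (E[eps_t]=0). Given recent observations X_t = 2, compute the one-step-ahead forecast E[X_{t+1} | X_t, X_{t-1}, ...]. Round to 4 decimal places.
E[X_{t+1} \mid \mathcal F_t] = 0.2040

For an AR(p) model X_t = c + sum_i phi_i X_{t-i} + eps_t, the
one-step-ahead conditional mean is
  E[X_{t+1} | X_t, ...] = c + sum_i phi_i X_{t+1-i}.
Substitute known values:
  E[X_{t+1} | ...] = (0.102) * (2)
                   = 0.2040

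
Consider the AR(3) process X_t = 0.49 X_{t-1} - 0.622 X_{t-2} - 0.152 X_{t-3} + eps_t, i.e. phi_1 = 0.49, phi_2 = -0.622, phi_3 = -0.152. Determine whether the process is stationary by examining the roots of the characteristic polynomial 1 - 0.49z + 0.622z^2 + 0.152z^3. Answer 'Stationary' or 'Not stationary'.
\text{Stationary}

The AR(p) characteristic polynomial is P(z) = 1 - 0.49z + 0.622z^2 + 0.152z^3.
Stationarity requires all roots to lie outside the unit circle, i.e. |z| > 1 for every root.
Degree 3: look for a simple real root z0 first, then factor out (1 - z/z0) and solve the remaining quadratic.
Testing z0 = -5: P(-5) = 1 + (-0.49)(-5) + (0.622)(-5)^2 + (0.152)(-5)^3
  = 1 + (2.45) + (15.55) + (-19) = 0.  So z_0 = -5 is a root, |z_0| = 5.
Divide out the factor (1 + 0.2 z) = (1 - z/z0) (since 1/z0 = -0.2):
  P(z) = (1 + 0.2 z)(1 + (-0.69) z + (0.76) z^2)
  [check: z-coef -0.69 - (-0.2) = -0.49; z^2-coef 0.76 - (-0.2)(-0.69) = 0.622; z^3-coef -(-0.2)(0.76) = 0.152.]
Remaining roots from the quadratic factor 1 + (-0.69) z + (0.76) z^2:
  Set 1 + (-0.69) z + (0.76) z^2 = 0, i.e. a z^2 + b z + c = 0 with a = 0.76, b = -0.69, c = 1.
  Discriminant D = b^2 - 4ac = (-0.69)^2 - 4*(0.76)*1 = 0.4761 - (3.04) = -2.5639.
  D < 0, so the roots are the complex-conjugate pair z = (-b +/- i sqrt(-D)) / (2a) = 0.4539 +/- 1.0534i.
  For a conjugate pair |z|^2 = z * conj(z) = (product of roots) = c/a = 1/(0.76) = 1.315789, so |z| = sqrt(1.315789) = 1.1471 for both roots.
Moduli of all roots: 5.0000, 1.1471, 1.1471.
All moduli strictly greater than 1? Yes.
Verdict: Stationary.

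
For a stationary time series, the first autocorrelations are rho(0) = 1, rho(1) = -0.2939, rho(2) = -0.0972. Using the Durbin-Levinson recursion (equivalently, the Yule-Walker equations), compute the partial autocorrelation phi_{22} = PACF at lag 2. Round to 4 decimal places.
\phi_{22} = -0.2009

The PACF at lag k is phi_{kk}, the last component of the solution
to the Yule-Walker system G_k phi = r_k where
  (G_k)_{ij} = rho(|i - j|), (r_k)_i = rho(i), i,j = 1..k.
Equivalently, Durbin-Levinson gives phi_{kk} iteratively:
  phi_{11} = rho(1)
  phi_{kk} = [rho(k) - sum_{j=1..k-1} phi_{k-1,j} rho(k-j)]
            / [1 - sum_{j=1..k-1} phi_{k-1,j} rho(j)],
  phi_{k,j} = phi_{k-1,j} - phi_{kk} phi_{k-1,k-j},  j = 1..k-1.
Step k = 1:
  phi_11 = rho(1) = -0.2939.
Step k = 2:
  phi_22 = [rho(2) - phi_11 rho(1)] / [1 - phi_11 rho(1)] = [-0.0972 - (-0.2939)(-0.2939)] / [1 - (-0.2939)(-0.2939)]
         = -0.18357721 / 0.91362279 = -0.2009.
Therefore phi_{22} = -0.2009.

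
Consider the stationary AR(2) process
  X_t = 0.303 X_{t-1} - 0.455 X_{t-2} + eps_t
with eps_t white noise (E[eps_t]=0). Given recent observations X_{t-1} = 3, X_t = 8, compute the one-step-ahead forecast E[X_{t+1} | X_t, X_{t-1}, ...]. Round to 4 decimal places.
E[X_{t+1} \mid \mathcal F_t] = 1.0590

For an AR(p) model X_t = c + sum_i phi_i X_{t-i} + eps_t, the
one-step-ahead conditional mean is
  E[X_{t+1} | X_t, ...] = c + sum_i phi_i X_{t+1-i}.
Substitute known values:
  E[X_{t+1} | ...] = (0.303) * (8) + (-0.455) * (3)
                   = 1.0590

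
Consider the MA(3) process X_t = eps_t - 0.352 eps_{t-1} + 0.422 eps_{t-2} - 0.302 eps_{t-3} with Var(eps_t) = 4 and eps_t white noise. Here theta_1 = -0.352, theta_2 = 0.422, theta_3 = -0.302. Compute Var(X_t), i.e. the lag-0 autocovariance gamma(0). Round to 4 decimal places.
\gamma(0) = 5.5728

For an MA(q) process X_t = eps_t + sum_i theta_i eps_{t-i} with
Var(eps_t) = sigma^2, the variance is
  gamma(0) = sigma^2 * (1 + sum_i theta_i^2).
  sum_i theta_i^2 = (-0.352)^2 + (0.422)^2 + (-0.302)^2 = 0.123904 + 0.178084 + 0.091204 = 0.393192.
  gamma(0) = 4 * (1 + 0.393192) = 4 * 1.393192 = 5.572768, which rounds to 5.5728.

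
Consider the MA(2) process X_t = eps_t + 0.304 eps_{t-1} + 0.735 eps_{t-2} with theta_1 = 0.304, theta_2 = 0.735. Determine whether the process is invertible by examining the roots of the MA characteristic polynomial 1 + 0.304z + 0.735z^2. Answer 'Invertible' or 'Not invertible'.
\text{Invertible}

The MA(q) characteristic polynomial is P(z) = 1 + 0.304z + 0.735z^2.
Invertibility requires all roots to lie outside the unit circle, i.e. |z| > 1 for every root.
Set 1 + (0.304) z + (0.735) z^2 = 0, i.e. a z^2 + b z + c = 0 with a = 0.735, b = 0.304, c = 1.
Discriminant D = b^2 - 4ac = (0.304)^2 - 4*(0.735)*1 = 0.092416 - (2.94) = -2.847584.
D < 0, so the roots are the complex-conjugate pair z = (-b +/- i sqrt(-D)) / (2a) = -0.2068 +/- 1.1479i.
For a conjugate pair |z|^2 = z * conj(z) = (product of roots) = c/a = 1/(0.735) = 1.360544, so |z| = sqrt(1.360544) = 1.1664 for both roots.
Moduli of all roots: 1.1664, 1.1664.
All moduli strictly greater than 1? Yes.
Verdict: Invertible.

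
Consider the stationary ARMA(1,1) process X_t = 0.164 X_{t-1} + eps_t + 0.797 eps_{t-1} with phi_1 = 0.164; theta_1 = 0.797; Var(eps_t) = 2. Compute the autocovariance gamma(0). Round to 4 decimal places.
\gamma(0) = 3.8981

Multiply the model equation by X_{t-k} and take expectations. With theta_0 = psi_0 = 1 and psi_j the MA(infinity) weights, this gives
  gamma(k) - sum_i phi_i gamma(k-i) = c_k,
  c_k = sigma^2 * sum_{j=k..q} theta_j psi_{j-k}   (c_k = 0 for k > q),
using gamma(-m) = gamma(m).
psi-weights needed (psi_j = theta_j + sum_i phi_i psi_{j-i}):
  psi_1 = theta_1 + phi_1 = 0.797 + (0.164) = 0.961
Right-hand sides:
  c_0 = sigma^2 (1 + theta_1 psi_1) = 2 * (1 + (0.797)(0.961)) = 2 * 1.765917 = 3.531834
  c_1 = sigma^2 theta_1 = 2 * (0.797) = 1.594
  c_2 = 0
Equations for k = 0 and k = 1 (AR order 1):
  gamma(0) = phi_1 gamma(1) + c_0
  gamma(1) = phi_1 gamma(0) + c_1
Substituting the second into the first: gamma(0) (1 - phi_1^2) = c_0 + phi_1 c_1, so
  gamma(0) = (c_0 + phi_1 c_1) / (1 - phi_1^2) = (3.531834 + (0.164)(1.594)) / (1 - (0.164)^2) = 3.79325 / 0.973104 = 3.898093.
Therefore gamma(0) = 3.8981 (to 4 decimal places).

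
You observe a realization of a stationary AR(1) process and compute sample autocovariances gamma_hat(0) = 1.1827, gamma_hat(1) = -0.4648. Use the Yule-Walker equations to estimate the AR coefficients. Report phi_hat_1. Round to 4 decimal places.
\hat\phi_{1} = -0.3930

The Yule-Walker equations for an AR(p) process read, in matrix form,
  Gamma_p phi = r_p,   with   (Gamma_p)_{ij} = gamma(|i - j|),
                       (r_p)_i = gamma(i),   i,j = 1..p.
Substitute the sample gammas (Toeplitz matrix and right-hand side of size 1):
  Gamma_p = [[1.1827]]
  r_p     = [-0.4648]
With p = 1 this is the single equation gamma(0) phi_1 = gamma(1):
  phi_hat_1 = gamma(1) / gamma(0) = -0.4648 / 1.1827 = -0.3930.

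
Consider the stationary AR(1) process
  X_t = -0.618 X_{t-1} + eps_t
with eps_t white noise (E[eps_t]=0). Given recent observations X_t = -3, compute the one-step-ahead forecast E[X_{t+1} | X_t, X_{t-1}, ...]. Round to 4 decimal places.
E[X_{t+1} \mid \mathcal F_t] = 1.8540

For an AR(p) model X_t = c + sum_i phi_i X_{t-i} + eps_t, the
one-step-ahead conditional mean is
  E[X_{t+1} | X_t, ...] = c + sum_i phi_i X_{t+1-i}.
Substitute known values:
  E[X_{t+1} | ...] = (-0.618) * (-3)
                   = 1.8540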